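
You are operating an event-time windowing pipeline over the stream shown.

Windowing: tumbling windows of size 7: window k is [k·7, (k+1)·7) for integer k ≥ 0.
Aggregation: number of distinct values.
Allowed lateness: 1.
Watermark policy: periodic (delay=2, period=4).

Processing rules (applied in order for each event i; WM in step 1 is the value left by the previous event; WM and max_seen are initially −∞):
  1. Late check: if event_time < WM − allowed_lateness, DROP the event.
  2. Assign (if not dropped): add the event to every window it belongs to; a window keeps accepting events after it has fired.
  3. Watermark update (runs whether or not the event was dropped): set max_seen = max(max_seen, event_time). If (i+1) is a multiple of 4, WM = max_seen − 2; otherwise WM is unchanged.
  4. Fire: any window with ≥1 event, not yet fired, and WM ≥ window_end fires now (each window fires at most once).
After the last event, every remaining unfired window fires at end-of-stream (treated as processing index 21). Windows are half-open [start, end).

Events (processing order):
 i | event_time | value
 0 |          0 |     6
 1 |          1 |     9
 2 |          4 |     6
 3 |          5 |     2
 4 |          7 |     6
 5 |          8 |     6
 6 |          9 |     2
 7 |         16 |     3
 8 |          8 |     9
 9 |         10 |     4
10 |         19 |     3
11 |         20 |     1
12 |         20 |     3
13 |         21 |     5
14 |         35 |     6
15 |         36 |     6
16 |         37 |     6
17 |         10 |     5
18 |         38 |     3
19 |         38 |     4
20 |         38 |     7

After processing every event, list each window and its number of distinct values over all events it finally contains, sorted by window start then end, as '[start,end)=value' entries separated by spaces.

[0,7)=3 [7,14)=2 [14,21)=2 [21,28)=1 [35,42)=4

i=0 t=0 v=6: → [0,7); WM=−∞
i=1 t=1 v=9: → [0,7); WM=−∞
i=2 t=4 v=6: → [0,7); WM=−∞
i=3 t=5 v=2: → [0,7); WM=3
i=4 t=7 v=6: → [7,14); WM=3
i=5 t=8 v=6: → [7,14); WM=3
i=6 t=9 v=2: → [7,14); WM=3
i=7 t=16 v=3: → [14,21); WM=14; [0,7) fires=3 [7,14) fires=2
i=8 t=8 v=9: DROP (t<14-1); WM=14
i=9 t=10 v=4: DROP (t<14-1); WM=14
i=10 t=19 v=3: → [14,21); WM=14
i=11 t=20 v=1: → [14,21); WM=18
i=12 t=20 v=3: → [14,21); WM=18
i=13 t=21 v=5: → [21,28); WM=18
i=14 t=35 v=6: → [35,42); WM=18
i=15 t=36 v=6: → [35,42); WM=34; [14,21) fires=2 [21,28) fires=1
i=16 t=37 v=6: → [35,42); WM=34
i=17 t=10 v=5: DROP (t<34-1); WM=34
i=18 t=38 v=3: → [35,42); WM=34
i=19 t=38 v=4: → [35,42); WM=36
i=20 t=38 v=7: → [35,42); WM=36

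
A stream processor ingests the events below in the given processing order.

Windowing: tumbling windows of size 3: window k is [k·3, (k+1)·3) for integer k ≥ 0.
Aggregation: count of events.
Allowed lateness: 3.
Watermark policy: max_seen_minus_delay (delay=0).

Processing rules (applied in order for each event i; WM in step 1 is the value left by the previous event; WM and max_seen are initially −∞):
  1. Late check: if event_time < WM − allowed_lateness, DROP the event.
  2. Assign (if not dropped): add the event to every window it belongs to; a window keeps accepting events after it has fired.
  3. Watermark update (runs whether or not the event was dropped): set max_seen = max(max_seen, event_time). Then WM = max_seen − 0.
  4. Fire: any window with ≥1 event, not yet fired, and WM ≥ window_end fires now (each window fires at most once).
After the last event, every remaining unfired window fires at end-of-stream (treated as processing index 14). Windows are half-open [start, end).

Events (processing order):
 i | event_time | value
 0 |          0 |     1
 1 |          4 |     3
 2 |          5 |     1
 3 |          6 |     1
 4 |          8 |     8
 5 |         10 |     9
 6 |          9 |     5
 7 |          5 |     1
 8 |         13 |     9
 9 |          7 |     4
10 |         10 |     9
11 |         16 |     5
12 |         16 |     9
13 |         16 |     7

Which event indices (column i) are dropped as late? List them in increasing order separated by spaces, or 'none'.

i=0 t=0 v=1: → [0,3); WM=0
i=1 t=4 v=3: → [3,6); WM=4; [0,3) fires=1
i=2 t=5 v=1: → [3,6); WM=5
i=3 t=6 v=1: → [6,9); WM=6; [3,6) fires=2
i=4 t=8 v=8: → [6,9); WM=8
i=5 t=10 v=9: → [9,12); WM=10; [6,9) fires=2
i=6 t=9 v=5: → [9,12); WM=10
i=7 t=5 v=1: DROP (t<10-3); WM=10
i=8 t=13 v=9: → [12,15); WM=13; [9,12) fires=2
i=9 t=7 v=4: DROP (t<13-3); WM=13
i=10 t=10 v=9: → [9,12); WM=13
i=11 t=16 v=5: → [15,18); WM=16; [12,15) fires=1
i=12 t=16 v=9: → [15,18); WM=16
i=13 t=16 v=7: → [15,18); WM=16

7 9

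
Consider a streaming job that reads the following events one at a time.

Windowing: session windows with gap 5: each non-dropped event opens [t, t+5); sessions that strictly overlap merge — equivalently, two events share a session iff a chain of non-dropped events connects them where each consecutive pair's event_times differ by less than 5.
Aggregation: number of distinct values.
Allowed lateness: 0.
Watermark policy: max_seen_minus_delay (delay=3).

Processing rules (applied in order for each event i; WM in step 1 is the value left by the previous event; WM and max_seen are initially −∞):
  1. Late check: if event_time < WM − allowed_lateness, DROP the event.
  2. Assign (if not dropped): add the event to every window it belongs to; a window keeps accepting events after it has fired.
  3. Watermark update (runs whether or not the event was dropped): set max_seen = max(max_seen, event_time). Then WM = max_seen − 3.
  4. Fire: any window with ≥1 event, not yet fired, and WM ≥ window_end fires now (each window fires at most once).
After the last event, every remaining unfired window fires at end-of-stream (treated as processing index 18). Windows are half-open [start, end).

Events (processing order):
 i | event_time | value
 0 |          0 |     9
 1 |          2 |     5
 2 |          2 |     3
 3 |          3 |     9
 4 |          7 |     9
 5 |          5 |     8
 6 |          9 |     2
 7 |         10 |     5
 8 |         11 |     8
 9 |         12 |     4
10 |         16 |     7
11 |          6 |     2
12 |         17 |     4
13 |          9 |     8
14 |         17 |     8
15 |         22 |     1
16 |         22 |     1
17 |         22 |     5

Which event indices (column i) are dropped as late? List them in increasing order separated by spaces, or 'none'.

i=0 t=0 v=9: → [0,5); WM=-3
i=1 t=2 v=5: → [0,7); WM=-1
i=2 t=2 v=3: → [0,7); WM=-1
i=3 t=3 v=9: → [0,8); WM=0
i=4 t=7 v=9: → [0,12); WM=4
i=5 t=5 v=8: → [0,12); WM=4
i=6 t=9 v=2: → [0,14); WM=6
i=7 t=10 v=5: → [0,15); WM=7
i=8 t=11 v=8: → [0,16); WM=8
i=9 t=12 v=4: → [0,17); WM=9
i=10 t=16 v=7: → [0,21); WM=13
i=11 t=6 v=2: DROP (t<13-0); WM=13
i=12 t=17 v=4: → [0,22); WM=14
i=13 t=9 v=8: DROP (t<14-0); WM=14
i=14 t=17 v=8: → [0,22); WM=14
i=15 t=22 v=1: → [22,27); WM=19
i=16 t=22 v=1: → [22,27); WM=19
i=17 t=22 v=5: → [22,27); WM=19

11 13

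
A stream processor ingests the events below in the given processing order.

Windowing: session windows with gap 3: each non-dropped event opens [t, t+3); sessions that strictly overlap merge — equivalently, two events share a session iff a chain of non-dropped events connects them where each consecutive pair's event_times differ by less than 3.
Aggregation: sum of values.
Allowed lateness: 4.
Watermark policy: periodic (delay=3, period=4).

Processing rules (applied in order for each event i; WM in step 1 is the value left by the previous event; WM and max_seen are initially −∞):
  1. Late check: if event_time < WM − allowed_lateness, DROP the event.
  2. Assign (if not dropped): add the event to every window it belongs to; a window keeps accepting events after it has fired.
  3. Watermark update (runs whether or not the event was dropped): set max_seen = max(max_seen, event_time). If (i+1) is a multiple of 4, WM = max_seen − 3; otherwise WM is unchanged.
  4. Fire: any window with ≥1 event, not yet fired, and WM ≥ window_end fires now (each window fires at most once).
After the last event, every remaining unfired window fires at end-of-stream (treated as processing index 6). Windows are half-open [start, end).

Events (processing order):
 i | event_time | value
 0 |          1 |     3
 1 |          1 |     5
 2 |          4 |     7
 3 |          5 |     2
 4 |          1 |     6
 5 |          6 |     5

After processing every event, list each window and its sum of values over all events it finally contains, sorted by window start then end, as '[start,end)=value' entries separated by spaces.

[1,4)=14 [4,9)=14

i=0 t=1 v=3: → [1,4); WM=−∞
i=1 t=1 v=5: → [1,4); WM=−∞
i=2 t=4 v=7: → [4,7); WM=−∞
i=3 t=5 v=2: → [4,8); WM=2
i=4 t=1 v=6: → [1,4); WM=2
i=5 t=6 v=5: → [4,9); WM=2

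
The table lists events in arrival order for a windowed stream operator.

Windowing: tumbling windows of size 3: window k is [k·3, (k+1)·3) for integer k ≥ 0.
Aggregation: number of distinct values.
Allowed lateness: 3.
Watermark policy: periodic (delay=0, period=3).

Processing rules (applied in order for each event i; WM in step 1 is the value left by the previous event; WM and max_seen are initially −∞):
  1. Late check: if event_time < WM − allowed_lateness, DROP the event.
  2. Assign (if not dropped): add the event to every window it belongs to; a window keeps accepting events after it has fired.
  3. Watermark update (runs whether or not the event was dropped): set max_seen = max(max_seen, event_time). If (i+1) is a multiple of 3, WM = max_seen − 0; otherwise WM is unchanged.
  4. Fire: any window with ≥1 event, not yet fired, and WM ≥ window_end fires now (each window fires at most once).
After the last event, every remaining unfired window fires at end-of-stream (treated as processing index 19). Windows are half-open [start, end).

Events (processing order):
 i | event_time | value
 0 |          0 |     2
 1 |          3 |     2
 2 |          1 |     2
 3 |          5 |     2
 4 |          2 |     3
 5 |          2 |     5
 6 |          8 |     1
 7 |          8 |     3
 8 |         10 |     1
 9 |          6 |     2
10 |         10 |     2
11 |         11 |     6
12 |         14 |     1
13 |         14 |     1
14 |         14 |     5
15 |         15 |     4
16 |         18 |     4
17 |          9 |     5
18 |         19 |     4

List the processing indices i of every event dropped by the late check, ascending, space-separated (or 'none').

9 17

i=0 t=0 v=2: → [0,3); WM=−∞
i=1 t=3 v=2: → [3,6); WM=−∞
i=2 t=1 v=2: → [0,3); WM=3; [0,3) fires=1
i=3 t=5 v=2: → [3,6); WM=3
i=4 t=2 v=3: → [0,3); WM=3
i=5 t=2 v=5: → [0,3); WM=5
i=6 t=8 v=1: → [6,9); WM=5
i=7 t=8 v=3: → [6,9); WM=5
i=8 t=10 v=1: → [9,12); WM=10; [3,6) fires=1 [6,9) fires=2
i=9 t=6 v=2: DROP (t<10-3); WM=10
i=10 t=10 v=2: → [9,12); WM=10
i=11 t=11 v=6: → [9,12); WM=11
i=12 t=14 v=1: → [12,15); WM=11
i=13 t=14 v=1: → [12,15); WM=11
i=14 t=14 v=5: → [12,15); WM=14; [9,12) fires=3
i=15 t=15 v=4: → [15,18); WM=14
i=16 t=18 v=4: → [18,21); WM=14
i=17 t=9 v=5: DROP (t<14-3); WM=18; [12,15) fires=2 [15,18) fires=1
i=18 t=19 v=4: → [18,21); WM=18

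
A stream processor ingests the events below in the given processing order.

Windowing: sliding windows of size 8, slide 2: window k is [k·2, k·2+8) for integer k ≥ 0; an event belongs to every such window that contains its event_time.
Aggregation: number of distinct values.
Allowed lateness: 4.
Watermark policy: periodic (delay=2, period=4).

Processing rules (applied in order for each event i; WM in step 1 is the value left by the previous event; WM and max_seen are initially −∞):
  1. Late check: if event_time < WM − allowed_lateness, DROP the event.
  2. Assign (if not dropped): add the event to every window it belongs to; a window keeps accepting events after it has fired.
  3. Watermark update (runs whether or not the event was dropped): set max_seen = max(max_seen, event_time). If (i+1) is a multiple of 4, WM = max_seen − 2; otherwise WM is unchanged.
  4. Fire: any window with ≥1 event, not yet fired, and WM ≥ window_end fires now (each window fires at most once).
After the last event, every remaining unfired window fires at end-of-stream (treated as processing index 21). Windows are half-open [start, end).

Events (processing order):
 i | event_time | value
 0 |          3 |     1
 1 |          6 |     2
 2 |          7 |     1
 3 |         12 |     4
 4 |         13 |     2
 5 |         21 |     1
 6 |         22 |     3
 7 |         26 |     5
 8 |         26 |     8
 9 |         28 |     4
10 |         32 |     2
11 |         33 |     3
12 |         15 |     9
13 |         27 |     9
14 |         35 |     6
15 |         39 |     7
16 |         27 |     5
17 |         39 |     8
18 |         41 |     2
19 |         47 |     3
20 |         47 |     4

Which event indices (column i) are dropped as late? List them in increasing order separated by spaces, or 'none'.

i=0 t=3 v=1: → [2,10),[0,8); WM=−∞
i=1 t=6 v=2: → [6,14),[4,12),[2,10),[0,8); WM=−∞
i=2 t=7 v=1: → [6,14),[4,12),[2,10),[0,8); WM=−∞
i=3 t=12 v=4: → [12,20),[10,18),[8,16),[6,14); WM=10; [0,8) fires=2 [2,10) fires=2
i=4 t=13 v=2: → [12,20),[10,18),[8,16),[6,14); WM=10
i=5 t=21 v=1: → [20,28),[18,26),[16,24),[14,22); WM=10
i=6 t=22 v=3: → [22,30),[20,28),[18,26),[16,24); WM=10
i=7 t=26 v=5: → [26,34),[24,32),[22,30),[20,28); WM=24; [4,12) fires=2 [6,14) fires=3 [8,16) fires=2 [10,18) fires=2 [12,20) fires=2 [14,22) fires=1 [16,24) fires=2
i=8 t=26 v=8: → [26,34),[24,32),[22,30),[20,28); WM=24
i=9 t=28 v=4: → [28,36),[26,34),[24,32),[22,30); WM=24
i=10 t=32 v=2: → [32,40),[30,38),[28,36),[26,34); WM=24
i=11 t=33 v=3: → [32,40),[30,38),[28,36),[26,34); WM=31; [18,26) fires=2 [20,28) fires=4 [22,30) fires=4
i=12 t=15 v=9: DROP (t<31-4); WM=31
i=13 t=27 v=9: → [26,34),[24,32),[22,30),[20,28); WM=31
i=14 t=35 v=6: → [34,42),[32,40),[30,38),[28,36); WM=31
i=15 t=39 v=7: → [38,46),[36,44),[34,42),[32,40); WM=37; [24,32) fires=4 [26,34) fires=6 [28,36) fires=4
i=16 t=27 v=5: DROP (t<37-4); WM=37
i=17 t=39 v=8: → [38,46),[36,44),[34,42),[32,40); WM=37
i=18 t=41 v=2: → [40,48),[38,46),[36,44),[34,42); WM=37
i=19 t=47 v=3: → [46,54),[44,52),[42,50),[40,48); WM=45; [30,38) fires=3 [32,40) fires=5 [34,42) fires=4 [36,44) fires=3
i=20 t=47 v=4: → [46,54),[44,52),[42,50),[40,48); WM=45

12 16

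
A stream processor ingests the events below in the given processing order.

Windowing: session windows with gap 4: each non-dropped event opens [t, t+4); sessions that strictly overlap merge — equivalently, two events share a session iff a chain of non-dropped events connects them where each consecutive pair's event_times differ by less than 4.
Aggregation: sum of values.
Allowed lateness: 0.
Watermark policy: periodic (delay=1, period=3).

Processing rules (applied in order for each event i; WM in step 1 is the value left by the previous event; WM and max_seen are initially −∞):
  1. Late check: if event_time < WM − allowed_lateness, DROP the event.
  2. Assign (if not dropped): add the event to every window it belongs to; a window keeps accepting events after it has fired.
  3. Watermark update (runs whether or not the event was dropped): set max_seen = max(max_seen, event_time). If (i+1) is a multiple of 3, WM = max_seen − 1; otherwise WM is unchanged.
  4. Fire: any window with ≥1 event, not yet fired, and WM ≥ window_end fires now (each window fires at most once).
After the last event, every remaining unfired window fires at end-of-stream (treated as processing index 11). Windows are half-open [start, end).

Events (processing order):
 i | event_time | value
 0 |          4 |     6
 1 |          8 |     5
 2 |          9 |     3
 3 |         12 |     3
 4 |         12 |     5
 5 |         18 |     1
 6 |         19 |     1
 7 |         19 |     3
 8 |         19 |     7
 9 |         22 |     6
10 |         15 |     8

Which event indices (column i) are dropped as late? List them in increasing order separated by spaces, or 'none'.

i=0 t=4 v=6: → [4,8); WM=−∞
i=1 t=8 v=5: → [8,12); WM=−∞
i=2 t=9 v=3: → [8,13); WM=8
i=3 t=12 v=3: → [8,16); WM=8
i=4 t=12 v=5: → [8,16); WM=8
i=5 t=18 v=1: → [18,22); WM=17
i=6 t=19 v=1: → [18,23); WM=17
i=7 t=19 v=3: → [18,23); WM=17
i=8 t=19 v=7: → [18,23); WM=18
i=9 t=22 v=6: → [18,26); WM=18
i=10 t=15 v=8: DROP (t<18-0); WM=18

10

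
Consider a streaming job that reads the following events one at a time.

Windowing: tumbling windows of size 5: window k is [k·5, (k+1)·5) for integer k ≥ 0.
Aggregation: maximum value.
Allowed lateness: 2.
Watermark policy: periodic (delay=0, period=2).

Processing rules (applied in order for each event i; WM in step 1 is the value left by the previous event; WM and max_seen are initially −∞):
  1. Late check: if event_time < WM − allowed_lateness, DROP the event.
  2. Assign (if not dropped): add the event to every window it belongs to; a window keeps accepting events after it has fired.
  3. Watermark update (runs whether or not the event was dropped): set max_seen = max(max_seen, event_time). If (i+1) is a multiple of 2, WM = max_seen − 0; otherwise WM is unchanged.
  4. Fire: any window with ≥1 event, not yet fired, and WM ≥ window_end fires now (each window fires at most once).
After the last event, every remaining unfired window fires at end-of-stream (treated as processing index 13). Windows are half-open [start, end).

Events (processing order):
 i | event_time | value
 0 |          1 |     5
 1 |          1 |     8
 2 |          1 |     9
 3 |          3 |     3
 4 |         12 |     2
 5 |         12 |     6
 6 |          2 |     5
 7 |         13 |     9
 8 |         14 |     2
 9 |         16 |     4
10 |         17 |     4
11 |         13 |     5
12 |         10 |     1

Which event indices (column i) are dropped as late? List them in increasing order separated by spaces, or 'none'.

i=0 t=1 v=5: → [0,5); WM=−∞
i=1 t=1 v=8: → [0,5); WM=1
i=2 t=1 v=9: → [0,5); WM=1
i=3 t=3 v=3: → [0,5); WM=3
i=4 t=12 v=2: → [10,15); WM=3
i=5 t=12 v=6: → [10,15); WM=12; [0,5) fires=9
i=6 t=2 v=5: DROP (t<12-2); WM=12
i=7 t=13 v=9: → [10,15); WM=13
i=8 t=14 v=2: → [10,15); WM=13
i=9 t=16 v=4: → [15,20); WM=16; [10,15) fires=9
i=10 t=17 v=4: → [15,20); WM=16
i=11 t=13 v=5: DROP (t<16-2); WM=17
i=12 t=10 v=1: DROP (t<17-2); WM=17

6 11 12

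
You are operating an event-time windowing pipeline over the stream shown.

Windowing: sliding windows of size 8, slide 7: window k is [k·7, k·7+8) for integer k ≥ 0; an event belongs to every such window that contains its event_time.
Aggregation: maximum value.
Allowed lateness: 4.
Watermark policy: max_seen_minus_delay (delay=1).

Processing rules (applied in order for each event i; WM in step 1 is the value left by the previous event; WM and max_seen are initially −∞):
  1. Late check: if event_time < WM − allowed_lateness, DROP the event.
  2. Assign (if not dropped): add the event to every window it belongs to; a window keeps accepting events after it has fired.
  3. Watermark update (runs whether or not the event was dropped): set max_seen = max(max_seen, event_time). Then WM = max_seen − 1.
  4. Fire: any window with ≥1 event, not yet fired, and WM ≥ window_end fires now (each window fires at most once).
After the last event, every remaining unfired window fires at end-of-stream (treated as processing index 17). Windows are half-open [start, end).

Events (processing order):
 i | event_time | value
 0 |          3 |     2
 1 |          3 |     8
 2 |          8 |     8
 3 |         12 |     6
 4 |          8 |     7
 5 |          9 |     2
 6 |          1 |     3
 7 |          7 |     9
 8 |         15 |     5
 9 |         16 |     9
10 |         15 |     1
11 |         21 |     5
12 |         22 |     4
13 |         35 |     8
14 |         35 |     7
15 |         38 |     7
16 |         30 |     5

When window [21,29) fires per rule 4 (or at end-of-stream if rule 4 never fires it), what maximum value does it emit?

i=0 t=3 v=2: → [0,8); WM=2
i=1 t=3 v=8: → [0,8); WM=2
i=2 t=8 v=8: → [7,15); WM=7
i=3 t=12 v=6: → [7,15); WM=11; [0,8) fires=8
i=4 t=8 v=7: → [7,15); WM=11
i=5 t=9 v=2: → [7,15); WM=11
i=6 t=1 v=3: DROP (t<11-4); WM=11
i=7 t=7 v=9: → [7,15),[0,8); WM=11
i=8 t=15 v=5: → [14,22); WM=14
i=9 t=16 v=9: → [14,22); WM=15; [7,15) fires=9
i=10 t=15 v=1: → [14,22); WM=15
i=11 t=21 v=5: → [21,29),[14,22); WM=20
i=12 t=22 v=4: → [21,29); WM=21
i=13 t=35 v=8: → [35,43),[28,36); WM=34; [14,22) fires=9 [21,29) fires=5
i=14 t=35 v=7: → [35,43),[28,36); WM=34
i=15 t=38 v=7: → [35,43); WM=37; [28,36) fires=8
i=16 t=30 v=5: DROP (t<37-4); WM=37

5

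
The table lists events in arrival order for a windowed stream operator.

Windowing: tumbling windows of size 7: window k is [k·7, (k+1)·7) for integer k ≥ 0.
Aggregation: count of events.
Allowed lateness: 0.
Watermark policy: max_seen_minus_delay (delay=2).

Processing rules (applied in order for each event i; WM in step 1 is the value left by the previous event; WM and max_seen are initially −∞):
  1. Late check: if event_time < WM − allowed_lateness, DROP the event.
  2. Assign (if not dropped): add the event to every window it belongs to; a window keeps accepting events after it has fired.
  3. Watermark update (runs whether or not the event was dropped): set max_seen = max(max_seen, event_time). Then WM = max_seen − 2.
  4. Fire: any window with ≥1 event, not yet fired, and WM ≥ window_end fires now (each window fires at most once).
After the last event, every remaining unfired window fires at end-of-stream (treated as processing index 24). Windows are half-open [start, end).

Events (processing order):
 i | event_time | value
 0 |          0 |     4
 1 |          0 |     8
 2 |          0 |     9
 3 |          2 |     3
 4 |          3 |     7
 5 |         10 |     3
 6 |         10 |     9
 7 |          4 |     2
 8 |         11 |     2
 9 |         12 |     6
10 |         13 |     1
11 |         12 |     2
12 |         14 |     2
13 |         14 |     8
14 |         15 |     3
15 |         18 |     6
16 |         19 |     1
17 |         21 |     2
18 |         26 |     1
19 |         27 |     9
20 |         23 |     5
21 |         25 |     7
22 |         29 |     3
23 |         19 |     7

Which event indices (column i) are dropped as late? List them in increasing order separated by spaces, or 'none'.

i=0 t=0 v=4: → [0,7); WM=-2
i=1 t=0 v=8: → [0,7); WM=-2
i=2 t=0 v=9: → [0,7); WM=-2
i=3 t=2 v=3: → [0,7); WM=0
i=4 t=3 v=7: → [0,7); WM=1
i=5 t=10 v=3: → [7,14); WM=8; [0,7) fires=5
i=6 t=10 v=9: → [7,14); WM=8
i=7 t=4 v=2: DROP (t<8-0); WM=8
i=8 t=11 v=2: → [7,14); WM=9
i=9 t=12 v=6: → [7,14); WM=10
i=10 t=13 v=1: → [7,14); WM=11
i=11 t=12 v=2: → [7,14); WM=11
i=12 t=14 v=2: → [14,21); WM=12
i=13 t=14 v=8: → [14,21); WM=12
i=14 t=15 v=3: → [14,21); WM=13
i=15 t=18 v=6: → [14,21); WM=16; [7,14) fires=6
i=16 t=19 v=1: → [14,21); WM=17
i=17 t=21 v=2: → [21,28); WM=19
i=18 t=26 v=1: → [21,28); WM=24; [14,21) fires=5
i=19 t=27 v=9: → [21,28); WM=25
i=20 t=23 v=5: DROP (t<25-0); WM=25
i=21 t=25 v=7: → [21,28); WM=25
i=22 t=29 v=3: → [28,35); WM=27
i=23 t=19 v=7: DROP (t<27-0); WM=27

7 20 23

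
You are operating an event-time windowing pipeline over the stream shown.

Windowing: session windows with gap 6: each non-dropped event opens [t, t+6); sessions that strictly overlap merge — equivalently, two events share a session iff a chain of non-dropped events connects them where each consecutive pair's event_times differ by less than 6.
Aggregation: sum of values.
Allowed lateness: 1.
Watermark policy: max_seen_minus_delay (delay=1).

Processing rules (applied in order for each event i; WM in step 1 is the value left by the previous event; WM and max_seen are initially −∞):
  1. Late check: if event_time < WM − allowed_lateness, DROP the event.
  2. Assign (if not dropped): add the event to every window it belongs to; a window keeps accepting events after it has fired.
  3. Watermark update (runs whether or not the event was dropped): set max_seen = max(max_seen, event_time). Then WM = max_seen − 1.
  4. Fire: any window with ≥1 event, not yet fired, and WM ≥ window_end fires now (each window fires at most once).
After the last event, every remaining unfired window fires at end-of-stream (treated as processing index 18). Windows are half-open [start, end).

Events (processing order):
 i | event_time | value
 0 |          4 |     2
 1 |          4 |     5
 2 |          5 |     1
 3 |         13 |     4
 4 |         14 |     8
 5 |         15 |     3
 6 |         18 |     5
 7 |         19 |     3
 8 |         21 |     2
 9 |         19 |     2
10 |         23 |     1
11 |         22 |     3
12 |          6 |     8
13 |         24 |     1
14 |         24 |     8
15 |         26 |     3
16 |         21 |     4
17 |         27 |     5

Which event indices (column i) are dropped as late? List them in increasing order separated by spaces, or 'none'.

i=0 t=4 v=2: → [4,10); WM=3
i=1 t=4 v=5: → [4,10); WM=3
i=2 t=5 v=1: → [4,11); WM=4
i=3 t=13 v=4: → [13,19); WM=12
i=4 t=14 v=8: → [13,20); WM=13
i=5 t=15 v=3: → [13,21); WM=14
i=6 t=18 v=5: → [13,24); WM=17
i=7 t=19 v=3: → [13,25); WM=18
i=8 t=21 v=2: → [13,27); WM=20
i=9 t=19 v=2: → [13,27); WM=20
i=10 t=23 v=1: → [13,29); WM=22
i=11 t=22 v=3: → [13,29); WM=22
i=12 t=6 v=8: DROP (t<22-1); WM=22
i=13 t=24 v=1: → [13,30); WM=23
i=14 t=24 v=8: → [13,30); WM=23
i=15 t=26 v=3: → [13,32); WM=25
i=16 t=21 v=4: DROP (t<25-1); WM=25
i=17 t=27 v=5: → [13,33); WM=26

12 16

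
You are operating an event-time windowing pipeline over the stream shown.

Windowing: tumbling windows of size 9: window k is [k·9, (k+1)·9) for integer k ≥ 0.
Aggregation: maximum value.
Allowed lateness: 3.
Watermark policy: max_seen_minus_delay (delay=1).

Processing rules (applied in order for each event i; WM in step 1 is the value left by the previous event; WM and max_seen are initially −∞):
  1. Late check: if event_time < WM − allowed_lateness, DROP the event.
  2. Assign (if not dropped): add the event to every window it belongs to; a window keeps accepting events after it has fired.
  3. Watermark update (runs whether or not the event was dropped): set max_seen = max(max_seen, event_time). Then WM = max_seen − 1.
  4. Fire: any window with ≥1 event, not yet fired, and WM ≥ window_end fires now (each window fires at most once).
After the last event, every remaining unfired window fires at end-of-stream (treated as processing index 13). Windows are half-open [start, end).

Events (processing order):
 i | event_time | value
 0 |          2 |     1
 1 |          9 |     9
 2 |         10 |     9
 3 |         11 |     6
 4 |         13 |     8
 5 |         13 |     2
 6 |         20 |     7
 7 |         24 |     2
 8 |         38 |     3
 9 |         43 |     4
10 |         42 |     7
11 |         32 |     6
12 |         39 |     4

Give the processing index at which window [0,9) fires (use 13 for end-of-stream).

i=0 t=2 v=1: → [0,9); WM=1
i=1 t=9 v=9: → [9,18); WM=8
i=2 t=10 v=9: → [9,18); WM=9; [0,9) fires=1
i=3 t=11 v=6: → [9,18); WM=10
i=4 t=13 v=8: → [9,18); WM=12
i=5 t=13 v=2: → [9,18); WM=12
i=6 t=20 v=7: → [18,27); WM=19; [9,18) fires=9
i=7 t=24 v=2: → [18,27); WM=23
i=8 t=38 v=3: → [36,45); WM=37; [18,27) fires=7
i=9 t=43 v=4: → [36,45); WM=42
i=10 t=42 v=7: → [36,45); WM=42
i=11 t=32 v=6: DROP (t<42-3); WM=42
i=12 t=39 v=4: → [36,45); WM=42

2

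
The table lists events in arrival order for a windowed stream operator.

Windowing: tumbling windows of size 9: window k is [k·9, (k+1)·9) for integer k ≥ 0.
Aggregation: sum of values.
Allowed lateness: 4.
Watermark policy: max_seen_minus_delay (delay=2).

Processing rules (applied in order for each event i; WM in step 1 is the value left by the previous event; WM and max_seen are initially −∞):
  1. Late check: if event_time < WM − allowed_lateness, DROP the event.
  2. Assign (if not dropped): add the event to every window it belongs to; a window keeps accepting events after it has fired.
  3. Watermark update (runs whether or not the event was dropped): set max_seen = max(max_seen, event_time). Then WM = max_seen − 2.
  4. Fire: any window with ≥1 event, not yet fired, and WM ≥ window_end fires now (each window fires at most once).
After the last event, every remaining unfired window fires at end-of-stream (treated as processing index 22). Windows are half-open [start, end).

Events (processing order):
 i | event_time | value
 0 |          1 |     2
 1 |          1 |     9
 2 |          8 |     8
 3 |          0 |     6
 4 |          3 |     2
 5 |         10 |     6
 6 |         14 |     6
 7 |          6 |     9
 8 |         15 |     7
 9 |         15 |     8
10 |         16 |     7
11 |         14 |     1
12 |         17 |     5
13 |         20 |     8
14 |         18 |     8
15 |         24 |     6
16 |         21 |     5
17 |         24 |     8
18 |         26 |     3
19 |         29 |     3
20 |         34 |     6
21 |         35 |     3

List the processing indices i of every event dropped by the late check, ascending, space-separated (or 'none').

i=0 t=1 v=2: → [0,9); WM=-1
i=1 t=1 v=9: → [0,9); WM=-1
i=2 t=8 v=8: → [0,9); WM=6
i=3 t=0 v=6: DROP (t<6-4); WM=6
i=4 t=3 v=2: → [0,9); WM=6
i=5 t=10 v=6: → [9,18); WM=8
i=6 t=14 v=6: → [9,18); WM=12; [0,9) fires=21
i=7 t=6 v=9: DROP (t<12-4); WM=12
i=8 t=15 v=7: → [9,18); WM=13
i=9 t=15 v=8: → [9,18); WM=13
i=10 t=16 v=7: → [9,18); WM=14
i=11 t=14 v=1: → [9,18); WM=14
i=12 t=17 v=5: → [9,18); WM=15
i=13 t=20 v=8: → [18,27); WM=18; [9,18) fires=40
i=14 t=18 v=8: → [18,27); WM=18
i=15 t=24 v=6: → [18,27); WM=22
i=16 t=21 v=5: → [18,27); WM=22
i=17 t=24 v=8: → [18,27); WM=22
i=18 t=26 v=3: → [18,27); WM=24
i=19 t=29 v=3: → [27,36); WM=27; [18,27) fires=38
i=20 t=34 v=6: → [27,36); WM=32
i=21 t=35 v=3: → [27,36); WM=33

3 7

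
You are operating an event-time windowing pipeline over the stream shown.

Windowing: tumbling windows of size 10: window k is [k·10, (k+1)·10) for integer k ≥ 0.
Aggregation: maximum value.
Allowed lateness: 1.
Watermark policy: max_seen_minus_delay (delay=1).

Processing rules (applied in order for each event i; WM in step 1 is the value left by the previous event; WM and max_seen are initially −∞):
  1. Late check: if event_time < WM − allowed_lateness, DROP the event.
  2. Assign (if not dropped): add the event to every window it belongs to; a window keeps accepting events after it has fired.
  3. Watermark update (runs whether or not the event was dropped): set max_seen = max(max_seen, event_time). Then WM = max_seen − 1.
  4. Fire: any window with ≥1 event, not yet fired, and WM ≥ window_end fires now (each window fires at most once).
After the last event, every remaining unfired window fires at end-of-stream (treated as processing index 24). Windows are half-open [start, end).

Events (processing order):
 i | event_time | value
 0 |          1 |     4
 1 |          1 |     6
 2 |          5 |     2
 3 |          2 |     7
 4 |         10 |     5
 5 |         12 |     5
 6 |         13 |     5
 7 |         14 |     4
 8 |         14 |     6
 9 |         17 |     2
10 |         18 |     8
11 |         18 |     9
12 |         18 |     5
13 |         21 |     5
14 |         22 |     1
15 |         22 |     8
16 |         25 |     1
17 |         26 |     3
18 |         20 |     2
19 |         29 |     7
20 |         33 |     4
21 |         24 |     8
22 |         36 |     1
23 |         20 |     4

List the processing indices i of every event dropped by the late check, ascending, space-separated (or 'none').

i=0 t=1 v=4: → [0,10); WM=0
i=1 t=1 v=6: → [0,10); WM=0
i=2 t=5 v=2: → [0,10); WM=4
i=3 t=2 v=7: DROP (t<4-1); WM=4
i=4 t=10 v=5: → [10,20); WM=9
i=5 t=12 v=5: → [10,20); WM=11; [0,10) fires=6
i=6 t=13 v=5: → [10,20); WM=12
i=7 t=14 v=4: → [10,20); WM=13
i=8 t=14 v=6: → [10,20); WM=13
i=9 t=17 v=2: → [10,20); WM=16
i=10 t=18 v=8: → [10,20); WM=17
i=11 t=18 v=9: → [10,20); WM=17
i=12 t=18 v=5: → [10,20); WM=17
i=13 t=21 v=5: → [20,30); WM=20; [10,20) fires=9
i=14 t=22 v=1: → [20,30); WM=21
i=15 t=22 v=8: → [20,30); WM=21
i=16 t=25 v=1: → [20,30); WM=24
i=17 t=26 v=3: → [20,30); WM=25
i=18 t=20 v=2: DROP (t<25-1); WM=25
i=19 t=29 v=7: → [20,30); WM=28
i=20 t=33 v=4: → [30,40); WM=32; [20,30) fires=8
i=21 t=24 v=8: DROP (t<32-1); WM=32
i=22 t=36 v=1: → [30,40); WM=35
i=23 t=20 v=4: DROP (t<35-1); WM=35

3 18 21 23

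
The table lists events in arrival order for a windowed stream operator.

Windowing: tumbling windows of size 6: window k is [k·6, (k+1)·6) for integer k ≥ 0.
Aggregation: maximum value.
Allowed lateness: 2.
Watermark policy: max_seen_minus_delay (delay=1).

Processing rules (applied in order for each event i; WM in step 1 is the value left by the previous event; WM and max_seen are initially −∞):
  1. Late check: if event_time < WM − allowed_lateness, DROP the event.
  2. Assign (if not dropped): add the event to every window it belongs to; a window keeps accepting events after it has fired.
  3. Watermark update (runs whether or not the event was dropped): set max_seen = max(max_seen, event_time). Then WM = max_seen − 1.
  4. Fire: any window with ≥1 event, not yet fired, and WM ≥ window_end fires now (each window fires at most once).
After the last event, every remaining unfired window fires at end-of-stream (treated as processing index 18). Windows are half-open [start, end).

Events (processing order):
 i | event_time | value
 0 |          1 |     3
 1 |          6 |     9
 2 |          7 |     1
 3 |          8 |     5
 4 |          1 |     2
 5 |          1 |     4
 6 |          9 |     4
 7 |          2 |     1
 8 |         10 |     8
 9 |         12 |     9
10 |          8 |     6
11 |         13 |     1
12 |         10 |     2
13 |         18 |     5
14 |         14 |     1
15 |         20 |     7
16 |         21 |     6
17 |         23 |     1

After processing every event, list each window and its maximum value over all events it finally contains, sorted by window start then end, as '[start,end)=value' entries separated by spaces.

[0,6)=3 [6,12)=9 [12,18)=9 [18,24)=7

i=0 t=1 v=3: → [0,6); WM=0
i=1 t=6 v=9: → [6,12); WM=5
i=2 t=7 v=1: → [6,12); WM=6; [0,6) fires=3
i=3 t=8 v=5: → [6,12); WM=7
i=4 t=1 v=2: DROP (t<7-2); WM=7
i=5 t=1 v=4: DROP (t<7-2); WM=7
i=6 t=9 v=4: → [6,12); WM=8
i=7 t=2 v=1: DROP (t<8-2); WM=8
i=8 t=10 v=8: → [6,12); WM=9
i=9 t=12 v=9: → [12,18); WM=11
i=10 t=8 v=6: DROP (t<11-2); WM=11
i=11 t=13 v=1: → [12,18); WM=12; [6,12) fires=9
i=12 t=10 v=2: → [6,12); WM=12
i=13 t=18 v=5: → [18,24); WM=17
i=14 t=14 v=1: DROP (t<17-2); WM=17
i=15 t=20 v=7: → [18,24); WM=19; [12,18) fires=9
i=16 t=21 v=6: → [18,24); WM=20
i=17 t=23 v=1: → [18,24); WM=22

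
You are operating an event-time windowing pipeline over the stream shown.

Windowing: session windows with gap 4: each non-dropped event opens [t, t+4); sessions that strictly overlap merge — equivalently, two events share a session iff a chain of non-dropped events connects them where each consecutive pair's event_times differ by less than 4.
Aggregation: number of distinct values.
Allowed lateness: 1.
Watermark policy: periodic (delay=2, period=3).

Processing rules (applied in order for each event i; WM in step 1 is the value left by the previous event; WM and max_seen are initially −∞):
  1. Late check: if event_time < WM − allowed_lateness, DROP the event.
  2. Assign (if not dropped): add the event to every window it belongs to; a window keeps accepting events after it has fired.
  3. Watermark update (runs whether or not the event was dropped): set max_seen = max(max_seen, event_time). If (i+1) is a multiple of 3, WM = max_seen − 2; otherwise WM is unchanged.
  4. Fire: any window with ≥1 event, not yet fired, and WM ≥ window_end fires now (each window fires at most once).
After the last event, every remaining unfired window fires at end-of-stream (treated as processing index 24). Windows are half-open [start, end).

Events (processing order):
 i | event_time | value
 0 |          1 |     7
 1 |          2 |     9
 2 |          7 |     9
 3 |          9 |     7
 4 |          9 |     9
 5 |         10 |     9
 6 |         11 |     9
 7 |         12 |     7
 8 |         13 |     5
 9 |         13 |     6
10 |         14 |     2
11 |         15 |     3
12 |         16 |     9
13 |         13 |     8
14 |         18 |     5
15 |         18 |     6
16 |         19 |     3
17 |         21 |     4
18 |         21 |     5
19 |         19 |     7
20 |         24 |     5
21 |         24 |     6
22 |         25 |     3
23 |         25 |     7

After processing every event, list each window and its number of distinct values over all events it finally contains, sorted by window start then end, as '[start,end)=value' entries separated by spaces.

i=0 t=1 v=7: → [1,5); WM=−∞
i=1 t=2 v=9: → [1,6); WM=−∞
i=2 t=7 v=9: → [7,11); WM=5
i=3 t=9 v=7: → [7,13); WM=5
i=4 t=9 v=9: → [7,13); WM=5
i=5 t=10 v=9: → [7,14); WM=8
i=6 t=11 v=9: → [7,15); WM=8
i=7 t=12 v=7: → [7,16); WM=8
i=8 t=13 v=5: → [7,17); WM=11
i=9 t=13 v=6: → [7,17); WM=11
i=10 t=14 v=2: → [7,18); WM=11
i=11 t=15 v=3: → [7,19); WM=13
i=12 t=16 v=9: → [7,20); WM=13
i=13 t=13 v=8: → [7,20); WM=13
i=14 t=18 v=5: → [7,22); WM=16
i=15 t=18 v=6: → [7,22); WM=16
i=16 t=19 v=3: → [7,23); WM=16
i=17 t=21 v=4: → [7,25); WM=19
i=18 t=21 v=5: → [7,25); WM=19
i=19 t=19 v=7: → [7,25); WM=19
i=20 t=24 v=5: → [7,28); WM=22
i=21 t=24 v=6: → [7,28); WM=22
i=22 t=25 v=3: → [7,29); WM=22
i=23 t=25 v=7: → [7,29); WM=23

[1,6)=2 [7,29)=8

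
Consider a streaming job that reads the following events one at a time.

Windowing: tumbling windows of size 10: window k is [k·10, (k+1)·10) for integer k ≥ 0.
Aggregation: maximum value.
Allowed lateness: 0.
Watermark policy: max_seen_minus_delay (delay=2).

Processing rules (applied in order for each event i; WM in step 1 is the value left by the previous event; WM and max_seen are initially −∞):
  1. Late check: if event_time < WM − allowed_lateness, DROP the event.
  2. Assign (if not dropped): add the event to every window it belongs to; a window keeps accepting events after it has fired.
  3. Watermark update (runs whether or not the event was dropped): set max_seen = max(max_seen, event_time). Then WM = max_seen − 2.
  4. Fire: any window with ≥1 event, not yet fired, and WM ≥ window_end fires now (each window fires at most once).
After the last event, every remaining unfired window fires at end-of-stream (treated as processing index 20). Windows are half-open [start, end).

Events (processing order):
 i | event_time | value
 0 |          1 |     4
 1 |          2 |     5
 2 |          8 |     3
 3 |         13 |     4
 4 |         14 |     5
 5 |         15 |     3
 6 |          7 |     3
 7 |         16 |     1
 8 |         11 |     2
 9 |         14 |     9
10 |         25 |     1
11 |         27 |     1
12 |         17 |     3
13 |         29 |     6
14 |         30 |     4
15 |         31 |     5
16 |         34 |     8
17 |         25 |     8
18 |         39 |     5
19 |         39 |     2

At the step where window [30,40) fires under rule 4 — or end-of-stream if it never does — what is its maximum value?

8

i=0 t=1 v=4: → [0,10); WM=-1
i=1 t=2 v=5: → [0,10); WM=0
i=2 t=8 v=3: → [0,10); WM=6
i=3 t=13 v=4: → [10,20); WM=11; [0,10) fires=5
i=4 t=14 v=5: → [10,20); WM=12
i=5 t=15 v=3: → [10,20); WM=13
i=6 t=7 v=3: DROP (t<13-0); WM=13
i=7 t=16 v=1: → [10,20); WM=14
i=8 t=11 v=2: DROP (t<14-0); WM=14
i=9 t=14 v=9: → [10,20); WM=14
i=10 t=25 v=1: → [20,30); WM=23; [10,20) fires=9
i=11 t=27 v=1: → [20,30); WM=25
i=12 t=17 v=3: DROP (t<25-0); WM=25
i=13 t=29 v=6: → [20,30); WM=27
i=14 t=30 v=4: → [30,40); WM=28
i=15 t=31 v=5: → [30,40); WM=29
i=16 t=34 v=8: → [30,40); WM=32; [20,30) fires=6
i=17 t=25 v=8: DROP (t<32-0); WM=32
i=18 t=39 v=5: → [30,40); WM=37
i=19 t=39 v=2: → [30,40); WM=37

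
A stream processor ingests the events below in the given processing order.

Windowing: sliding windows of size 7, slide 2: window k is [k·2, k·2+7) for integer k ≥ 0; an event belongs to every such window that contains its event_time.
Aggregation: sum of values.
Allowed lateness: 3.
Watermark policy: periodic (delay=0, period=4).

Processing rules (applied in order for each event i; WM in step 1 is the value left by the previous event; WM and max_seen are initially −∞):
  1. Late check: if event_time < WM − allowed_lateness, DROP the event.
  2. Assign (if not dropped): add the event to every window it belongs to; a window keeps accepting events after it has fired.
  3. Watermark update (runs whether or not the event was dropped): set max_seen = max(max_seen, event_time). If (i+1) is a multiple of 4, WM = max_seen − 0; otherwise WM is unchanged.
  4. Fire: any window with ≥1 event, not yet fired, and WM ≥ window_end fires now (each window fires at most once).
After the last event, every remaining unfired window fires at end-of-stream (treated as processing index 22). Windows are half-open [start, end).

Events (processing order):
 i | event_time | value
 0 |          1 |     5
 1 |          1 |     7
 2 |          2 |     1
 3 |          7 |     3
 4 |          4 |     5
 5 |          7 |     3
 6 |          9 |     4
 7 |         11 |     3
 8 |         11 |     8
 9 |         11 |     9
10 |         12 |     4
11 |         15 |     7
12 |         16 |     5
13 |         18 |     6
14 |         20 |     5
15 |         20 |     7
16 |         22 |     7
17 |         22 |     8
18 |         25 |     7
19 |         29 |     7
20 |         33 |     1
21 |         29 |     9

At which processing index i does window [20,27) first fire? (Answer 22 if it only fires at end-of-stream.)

19

i=0 t=1 v=5: → [0,7); WM=−∞
i=1 t=1 v=7: → [0,7); WM=−∞
i=2 t=2 v=1: → [2,9),[0,7); WM=−∞
i=3 t=7 v=3: → [6,13),[4,11),[2,9); WM=7; [0,7) fires=13
i=4 t=4 v=5: → [4,11),[2,9),[0,7); WM=7
i=5 t=7 v=3: → [6,13),[4,11),[2,9); WM=7
i=6 t=9 v=4: → [8,15),[6,13),[4,11); WM=7
i=7 t=11 v=3: → [10,17),[8,15),[6,13); WM=11; [2,9) fires=12 [4,11) fires=15
i=8 t=11 v=8: → [10,17),[8,15),[6,13); WM=11
i=9 t=11 v=9: → [10,17),[8,15),[6,13); WM=11
i=10 t=12 v=4: → [12,19),[10,17),[8,15),[6,13); WM=11
i=11 t=15 v=7: → [14,21),[12,19),[10,17); WM=15; [6,13) fires=34 [8,15) fires=28
i=12 t=16 v=5: → [16,23),[14,21),[12,19),[10,17); WM=15
i=13 t=18 v=6: → [18,25),[16,23),[14,21),[12,19); WM=15
i=14 t=20 v=5: → [20,27),[18,25),[16,23),[14,21); WM=15
i=15 t=20 v=7: → [20,27),[18,25),[16,23),[14,21); WM=20; [10,17) fires=36 [12,19) fires=22
i=16 t=22 v=7: → [22,29),[20,27),[18,25),[16,23); WM=20
i=17 t=22 v=8: → [22,29),[20,27),[18,25),[16,23); WM=20
i=18 t=25 v=7: → [24,31),[22,29),[20,27); WM=20
i=19 t=29 v=7: → [28,35),[26,33),[24,31); WM=29; [14,21) fires=30 [16,23) fires=38 [18,25) fires=33 [20,27) fires=34 [22,29) fires=22
i=20 t=33 v=1: → [32,39),[30,37),[28,35); WM=29
i=21 t=29 v=9: → [28,35),[26,33),[24,31); WM=29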